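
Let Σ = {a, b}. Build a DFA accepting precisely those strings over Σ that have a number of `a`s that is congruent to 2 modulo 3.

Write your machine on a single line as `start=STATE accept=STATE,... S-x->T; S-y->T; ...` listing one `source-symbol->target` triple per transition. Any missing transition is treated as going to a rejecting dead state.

start=s0; accept=s2; s0-a->s1; s0-b->s0; s1-a->s2; s1-b->s1; s2-a->s0; s2-b->s2

Keep the running count of `a`s modulo 3: each `a` advances along the cycle s0 → s1 → s2 → s0 while other symbols loop. Accept at s2.
3 states suffice.
        a   b  
>  s0   s1  s0 
   s1   s2  s1 
 * s2   s0  s2 
(> = start, * = accepting)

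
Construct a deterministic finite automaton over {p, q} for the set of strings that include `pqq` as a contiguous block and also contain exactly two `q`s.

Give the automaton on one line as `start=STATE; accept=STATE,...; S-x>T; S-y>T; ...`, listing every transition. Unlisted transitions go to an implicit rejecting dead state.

Run two small machines in parallel and take their product. The first has 4 states tracking whether and how much of `pqq` has been seen; the second has 4 states tracking the count of `q`s, saturating at 3. A product state is a pair (one from each), accepting exactly when both do. Minimizing collapses redundant product states.
5 states suffice.
        p   q  
>  s0   s1  s2 
   s1   s1  s3 
   s2   s2  s2 
   s3   s2  s4 
 * s4   s4  s2 
(> = start, * = accepting)

start=s0; accept=s4; s0-p>s1; s0-q>s2; s1-p>s1; s1-q>s3; s2-p>s2; s2-q>s2; s3-p>s2; s3-q>s4; s4-p>s4; s4-q>s2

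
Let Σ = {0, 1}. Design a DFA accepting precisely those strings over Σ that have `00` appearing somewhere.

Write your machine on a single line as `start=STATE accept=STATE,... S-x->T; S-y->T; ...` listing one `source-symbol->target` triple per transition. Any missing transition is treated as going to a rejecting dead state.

States S0..S1 record the length of the longest prefix of `00` that matches the current input suffix. Reaching S2 means `00` has been seen, and we stay there forever. Accept from S2.
A 3-state machine:
        0   1  
>  S0   S1  S0 
   S1   S2  S0 
 * S2   S2  S2 
(> = start, * = accepting)

start=S0; accept=S2; S0-0->S1; S0-1->S0; S1-0->S2; S1-1->S0; S2-0->S2; S2-1->S2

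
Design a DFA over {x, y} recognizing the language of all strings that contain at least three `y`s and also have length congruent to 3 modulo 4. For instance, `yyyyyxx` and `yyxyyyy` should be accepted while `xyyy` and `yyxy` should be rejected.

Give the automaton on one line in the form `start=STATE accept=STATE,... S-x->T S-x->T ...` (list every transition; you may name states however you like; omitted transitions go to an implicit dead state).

start=S0 accept=S9 S0-x->S1 S0-y->S2 S1-x->S3 S1-y->S4 S2-x->S4 S2-y->S5 S3-x->S6 S3-y->S7 S4-x->S7 S4-y->S8 S5-x->S8 S5-y->S9 S6-x->S0 S6-y->S10 S7-x->S10 S7-y->S11 S8-x->S11 S8-y->S12 S9-x->S12 S9-y->S12 S10-x->S2 S10-y->S13 S11-x->S13 S11-y->S14 S12-x->S14 S12-y->S14 S13-x->S5 S13-y->S15 S14-x->S15 S14-y->S15 S15-x->S9 S15-y->S9

Build one automaton per condition and run them in lockstep. One (5 states) tracks the count of `y`s, saturating at 4; the other (4 states) tracks the input length modulo 4. Each combined state is a pair, one component from each; accept when both components accept. Minimizing collapses redundant product states.
With 16 states:
          x    y  
>  S0     S1   S2 
   S1     S3   S4 
   S2     S4   S5 
   S3     S6   S7 
   S4     S7   S8 
   S5     S8   S9 
   S6     S0  S10 
   S7    S10  S11 
   S8    S11  S12 
 * S9    S12  S12 
   S10    S2  S13 
   S11   S13  S14 
   S12   S14  S14 
   S13    S5  S15 
   S14   S15  S15 
   S15    S9   S9 
(> = start, * = accepting)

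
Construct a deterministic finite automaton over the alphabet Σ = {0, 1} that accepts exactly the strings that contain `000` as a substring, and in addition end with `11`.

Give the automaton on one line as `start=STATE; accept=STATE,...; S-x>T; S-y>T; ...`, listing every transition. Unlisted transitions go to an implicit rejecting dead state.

Handle the two conditions separately and then intersect. The first has 4 states tracking whether and how much of `000` has been seen; the second has 3 states tracking how much of the suffix `11` has currently been matched. A product state is a pair (one from each), accepting exactly when both do.
8 states suffice.
        0   1  
>  s0   s1  s2 
   s1   s3  s2 
   s2   s1  s4 
   s3   s5  s2 
   s4   s1  s4 
   s5   s5  s6 
   s6   s5  s7 
 * s7   s5  s7 
(> = start, * = accepting)

start=s0; accept=s7; s0-0>s1; s0-1>s2; s1-0>s3; s1-1>s2; s2-0>s1; s2-1>s4; s3-0>s5; s3-1>s2; s4-0>s1; s4-1>s4; s5-0>s5; s5-1>s6; s6-0>s5; s6-1>s7; s7-0>s5; s7-1>s7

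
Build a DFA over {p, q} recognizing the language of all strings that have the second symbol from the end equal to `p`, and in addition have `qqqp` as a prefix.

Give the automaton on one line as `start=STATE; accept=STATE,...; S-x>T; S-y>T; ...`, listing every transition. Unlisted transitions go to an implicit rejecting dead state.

Build one automaton per condition and run them in lockstep. One (7 states) tracks the last 2 symbols read; the other (6 states) tracks whether the input so far still matches the prefix `qqqp`. Each combined state is a pair, one component from each; accept when both components accept. Equivalent product states are then merged.
With 9 states:
        p   q  
>  S0   S1  S2 
   S1   S1  S1 
   S2   S1  S3 
   S3   S1  S4 
   S4   S5  S1 
   S5   S6  S7 
 * S6   S6  S7 
 * S7   S5  S8 
   S8   S5  S8 
(> = start, * = accepting)

start=S0; accept=S6,S7; S0-p>S1; S0-q>S2; S1-p>S1; S1-q>S1; S2-p>S1; S2-q>S3; S3-p>S1; S3-q>S4; S4-p>S5; S4-q>S1; S5-p>S6; S5-q>S7; S6-p>S6; S6-q>S7; S7-p>S5; S7-q>S8; S8-p>S5; S8-q>S8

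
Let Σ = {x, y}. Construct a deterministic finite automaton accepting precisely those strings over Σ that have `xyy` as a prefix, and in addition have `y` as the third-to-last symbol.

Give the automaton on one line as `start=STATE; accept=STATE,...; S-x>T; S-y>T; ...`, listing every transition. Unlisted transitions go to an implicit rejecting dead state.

Build one automaton per condition and run them in lockstep. The first has 5 states tracking whether the input so far still matches the prefix `xyy`; the second has 15 states tracking the last 3 symbols read. A product state is a pair (one from each), accepting exactly when both do. Minimizing collapses redundant product states.
A 12-state machine:
          x    y  
>  q0     q1   q2 
   q1     q2   q3 
   q2     q2   q2 
   q3     q2   q4 
   q4     q5   q6 
 * q5     q7   q8 
 * q6     q5   q6 
 * q7     q9  q10 
 * q8    q11   q4 
   q9     q9  q10 
   q10   q11   q4 
   q11    q7   q8 
(> = start, * = accepting)

start=q0; accept=q5,q6,q7,q8; q0-x>q1; q0-y>q2; q1-x>q2; q1-y>q3; q2-x>q2; q2-y>q2; q3-x>q2; q3-y>q4; q4-x>q5; q4-y>q6; q5-x>q7; q5-y>q8; q6-x>q5; q6-y>q6; q7-x>q9; q7-y>q10; q8-x>q11; q8-y>q4; q9-x>q9; q9-y>q10; q10-x>q11; q10-y>q4; q11-x>q7; q11-y>q8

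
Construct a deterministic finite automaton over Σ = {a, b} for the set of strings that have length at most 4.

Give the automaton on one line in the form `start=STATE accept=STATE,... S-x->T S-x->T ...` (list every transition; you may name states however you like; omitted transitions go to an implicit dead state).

start=s0 accept=s0,s1,s2,s3,s4 s0-a->s1 s0-b->s1 s1-a->s2 s1-b->s2 s2-a->s3 s2-b->s3 s3-a->s4 s3-b->s4 s4-a->s5 s4-b->s5 s5-a->s5 s5-b->s5

Count input length up to 5: every symbol moves from s0 toward s5, which means 'more than 4' and absorbs. Accept from {s0, s1, s2, s3, s4}.
        a   b  
>* s0   s1  s1 
 * s1   s2  s2 
 * s2   s3  s3 
 * s3   s4  s4 
 * s4   s5  s5 
   s5   s5  s5 
(> = start, * = accepting)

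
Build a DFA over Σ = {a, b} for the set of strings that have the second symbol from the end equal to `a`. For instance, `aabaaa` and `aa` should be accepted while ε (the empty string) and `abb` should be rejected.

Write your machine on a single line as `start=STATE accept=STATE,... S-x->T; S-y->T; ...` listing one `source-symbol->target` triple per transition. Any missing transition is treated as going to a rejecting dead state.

A DFA must remember the last 2 symbols (since which symbol is second-to-last isn't known until the input ends). Use one state per possible window of the last ≤2 symbols; accept from those whose window starts with `a`.
7 states suffice.
        a   b  
>  q0   q1  q2 
   q1   q3  q4 
   q2   q5  q6 
 * q3   q3  q4 
 * q4   q5  q6 
   q5   q3  q4 
   q6   q5  q6 
(> = start, * = accepting)

start=q0; accept=q3,q4; q0-a->q1; q0-b->q2; q1-a->q3; q1-b->q4; q2-a->q5; q2-b->q6; q3-a->q3; q3-b->q4; q4-a->q5; q4-b->q6; q5-a->q3; q5-b->q4; q6-a->q5; q6-b->q6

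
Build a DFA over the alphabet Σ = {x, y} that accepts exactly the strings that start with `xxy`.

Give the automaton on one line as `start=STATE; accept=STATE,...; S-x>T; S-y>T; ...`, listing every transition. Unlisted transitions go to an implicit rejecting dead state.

start=q0; accept=q3; q0-x>q1; q0-y>q4; q1-x>q2; q1-y>q4; q2-x>q4; q2-y>q3; q3-x>q3; q3-y>q3; q4-x>q4; q4-y>q4

Walk along `xxy` while the input agrees: from q0 take `x` to q1, and so on. Any deviation drops to the rejecting sink q4. Once q3 is reached the prefix is confirmed and every continuation is accepted.
5 states suffice.
        x   y  
>  q0   q1  q4 
   q1   q2  q4 
   q2   q4  q3 
 * q3   q3  q3 
   q4   q4  q4 
(> = start, * = accepting)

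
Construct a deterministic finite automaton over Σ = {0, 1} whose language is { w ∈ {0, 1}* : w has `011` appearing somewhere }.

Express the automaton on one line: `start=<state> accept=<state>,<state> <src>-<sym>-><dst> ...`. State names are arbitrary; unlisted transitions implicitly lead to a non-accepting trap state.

start=s0 accept=s3 s0-0->s1 s0-1->s0 s1-0->s1 s1-1->s2 s2-0->s1 s2-1->s3 s3-0->s3 s3-1->s3

States s0..s2 record the length of the longest prefix of `011` that matches the current input suffix. Reaching s3 means `011` has been seen, and we stay there forever. Accept from s3.
        0   1  
>  s0   s1  s0 
   s1   s1  s2 
   s2   s1  s3 
 * s3   s3  s3 
(> = start, * = accepting)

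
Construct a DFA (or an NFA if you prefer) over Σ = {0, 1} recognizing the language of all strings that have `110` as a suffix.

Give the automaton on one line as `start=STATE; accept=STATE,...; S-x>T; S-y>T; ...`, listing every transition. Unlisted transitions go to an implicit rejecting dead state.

start=q0; accept=q3; q0-0>q0; q0-1>q1; q1-0>q0; q1-1>q2; q2-0>q3; q2-1>q2; q3-0>q0; q3-1>q1

Remember how much of `110` the current input suffix matches. State q0 means no match yet; q1 means the last symbol is `1`; q2 means the last 2 symbols are `11`; q3 means the last 3 symbols are `110`. Only q3 accepts. On a mismatch, fall back to the longest proper suffix that is still a prefix of `110`.
        0   1  
>  q0   q0  q1 
   q1   q0  q2 
   q2   q3  q2 
 * q3   q0  q1 
(> = start, * = accepting)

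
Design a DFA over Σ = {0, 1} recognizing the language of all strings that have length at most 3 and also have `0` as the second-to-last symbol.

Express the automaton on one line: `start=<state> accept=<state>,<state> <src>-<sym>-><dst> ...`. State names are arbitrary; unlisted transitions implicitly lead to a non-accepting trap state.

Run two small machines in parallel and take their product. One (5 states) tracks the input length, saturating at 4; the other (7 states) tracks the last 2 symbols read. Each combined state is a pair, one component from each; accept when both components accept. Minimizing collapses redundant product states.
        0   1  
>  q0   q1  q2 
   q1   q3  q4 
   q2   q5  q6 
 * q3   q4  q4 
 * q4   q6  q6 
   q5   q4  q4 
   q6   q6  q6 
(> = start, * = accepting)

start=q0 accept=q3,q4 q0-0->q1 q0-1->q2 q1-0->q3 q1-1->q4 q2-0->q5 q2-1->q6 q3-0->q4 q3-1->q4 q4-0->q6 q4-1->q6 q5-0->q4 q5-1->q4 q6-0->q6 q6-1->q6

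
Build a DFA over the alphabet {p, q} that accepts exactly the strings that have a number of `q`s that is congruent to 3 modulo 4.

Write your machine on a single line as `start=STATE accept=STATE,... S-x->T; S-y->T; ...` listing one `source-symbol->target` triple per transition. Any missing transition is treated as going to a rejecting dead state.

start=A; accept=D; A-p->A; A-q->B; B-p->B; B-q->C; C-p->C; C-q->D; D-p->D; D-q->A

Keep the running count of `q`s modulo 4: each `q` advances along the cycle A → B → C → D → A while other symbols loop. Accept at D.
       p  q 
>  A   A  B 
   B   B  C 
   C   C  D 
 * D   D  A 
(> = start, * = accepting)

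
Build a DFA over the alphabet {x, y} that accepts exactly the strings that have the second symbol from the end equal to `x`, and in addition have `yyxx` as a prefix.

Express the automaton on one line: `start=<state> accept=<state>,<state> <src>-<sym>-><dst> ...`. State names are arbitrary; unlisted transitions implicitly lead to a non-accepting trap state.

start=S0 accept=S5,S6 S0-x->S1 S0-y->S2 S1-x->S1 S1-y->S1 S2-x->S1 S2-y->S3 S3-x->S4 S3-y->S1 S4-x->S5 S4-y->S1 S5-x->S5 S5-y->S6 S6-x->S7 S6-y->S8 S7-x->S5 S7-y->S6 S8-x->S7 S8-y->S8

Run two small machines in parallel and take their product. One (7 states) tracks the last 2 symbols read; the other (6 states) tracks whether the input so far still matches the prefix `yyxx`. Each combined state is a pair, one component from each; accept when both components accept. Equivalent product states are then merged.
With 9 states:
        x   y  
>  S0   S1  S2 
   S1   S1  S1 
   S2   S1  S3 
   S3   S4  S1 
   S4   S5  S1 
 * S5   S5  S6 
 * S6   S7  S8 
   S7   S5  S6 
   S8   S7  S8 
(> = start, * = accepting)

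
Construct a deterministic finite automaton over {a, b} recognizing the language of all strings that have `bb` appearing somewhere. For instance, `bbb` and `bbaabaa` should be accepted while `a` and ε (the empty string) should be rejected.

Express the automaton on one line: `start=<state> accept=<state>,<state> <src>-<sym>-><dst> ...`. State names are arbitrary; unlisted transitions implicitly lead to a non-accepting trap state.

Track how much of `bb` has been matched so far: state q0 is no progress, q2 is the absorbing accept state reached once `bb` has occurred. Intermediate states record partial matches; on a mismatch, fall back to the longest reusable overlap.
3 states suffice.
        a   b  
>  q0   q0  q1 
   q1   q0  q2 
 * q2   q2  q2 
(> = start, * = accepting)

start=q0 accept=q2 q0-a->q0 q0-b->q1 q1-a->q0 q1-b->q2 q2-a->q2 q2-b->q2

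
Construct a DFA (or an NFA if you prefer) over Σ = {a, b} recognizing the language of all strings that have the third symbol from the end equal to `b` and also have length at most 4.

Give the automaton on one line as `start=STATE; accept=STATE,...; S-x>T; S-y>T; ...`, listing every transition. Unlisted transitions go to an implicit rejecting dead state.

start=S0; accept=S7,S8; S0-a>S1; S0-b>S2; S1-a>S3; S1-b>S4; S2-a>S5; S2-b>S6; S3-a>S3; S3-b>S3; S4-a>S5; S4-b>S5; S5-a>S7; S5-b>S7; S6-a>S8; S6-b>S8; S7-a>S3; S7-b>S3; S8-a>S7; S8-b>S7

Build one automaton per condition and run them in lockstep. One (15 states) tracks the last 3 symbols read; the other (6 states) tracks the input length, saturating at 5. Each combined state is a pair, one component from each; accept when both components accept. Equivalent product states are then merged.
9 states suffice.
        a   b  
>  S0   S1  S2 
   S1   S3  S4 
   S2   S5  S6 
   S3   S3  S3 
   S4   S5  S5 
   S5   S7  S7 
   S6   S8  S8 
 * S7   S3  S3 
 * S8   S7  S7 
(> = start, * = accepting)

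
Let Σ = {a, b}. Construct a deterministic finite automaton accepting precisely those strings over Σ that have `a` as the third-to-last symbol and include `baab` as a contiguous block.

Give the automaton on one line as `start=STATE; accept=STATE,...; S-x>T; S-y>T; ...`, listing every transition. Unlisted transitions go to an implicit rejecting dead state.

Run two small machines in parallel and take their product. The first has 15 states tracking the last 3 symbols read; the second has 5 states tracking whether and how much of `baab` has been seen. A product state is a pair (one from each), accepting exactly when both do. Minimizing collapses redundant product states.
A 12-state machine:
          a    b  
>  S0     S0   S1 
   S1     S2   S1 
   S2     S3   S1 
   S3     S0   S4 
 * S4     S5   S6 
 * S5     S7   S8 
 * S6     S9  S10 
   S7    S11   S4 
   S8     S5   S6 
   S9     S7   S8 
   S10    S9  S10 
 * S11   S11   S4 
(> = start, * = accepting)

start=S0; accept=S4,S5,S6,S11; S0-a>S0; S0-b>S1; S1-a>S2; S1-b>S1; S2-a>S3; S2-b>S1; S3-a>S0; S3-b>S4; S4-a>S5; S4-b>S6; S5-a>S7; S5-b>S8; S6-a>S9; S6-b>S10; S7-a>S11; S7-b>S4; S8-a>S5; S8-b>S6; S9-a>S7; S9-b>S8; S10-a>S9; S10-b>S10; S11-a>S11; S11-b>S4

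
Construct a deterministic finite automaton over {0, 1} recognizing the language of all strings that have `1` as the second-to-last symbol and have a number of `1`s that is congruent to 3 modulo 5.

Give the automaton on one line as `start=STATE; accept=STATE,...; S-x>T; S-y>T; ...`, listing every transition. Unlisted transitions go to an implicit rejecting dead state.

start=S0; accept=S10,S13; S0-0>S1; S0-1>S2; S1-0>S3; S1-1>S4; S2-0>S5; S2-1>S6; S3-0>S3; S3-1>S4; S4-0>S5; S4-1>S6; S5-0>S7; S5-1>S8; S6-0>S9; S6-1>S10; S7-0>S7; S7-1>S8; S8-0>S9; S8-1>S10; S9-0>S11; S9-1>S12; S10-0>S13; S10-1>S14; S11-0>S11; S11-1>S12; S12-0>S13; S12-1>S14; S13-0>S15; S13-1>S16; S14-0>S17; S14-1>S18; S15-0>S15; S15-1>S16; S16-0>S17; S16-1>S18; S17-0>S19; S17-1>S20; S18-0>S21; S18-1>S22; S19-0>S19; S19-1>S20; S20-0>S21; S20-1>S22; S21-0>S3; S21-1>S4; S22-0>S5; S22-1>S6

Run two small machines in parallel and take their product. One (7 states) tracks the last 2 symbols read; the other (5 states) tracks the count of `1`s modulo 5. Each combined state is a pair, one component from each; accept when both components accept.
A 23-state machine:
          0    1  
>  S0     S1   S2 
   S1     S3   S4 
   S2     S5   S6 
   S3     S3   S4 
   S4     S5   S6 
   S5     S7   S8 
   S6     S9  S10 
   S7     S7   S8 
   S8     S9  S10 
   S9    S11  S12 
 * S10   S13  S14 
   S11   S11  S12 
   S12   S13  S14 
 * S13   S15  S16 
   S14   S17  S18 
   S15   S15  S16 
   S16   S17  S18 
   S17   S19  S20 
   S18   S21  S22 
   S19   S19  S20 
   S20   S21  S22 
   S21    S3   S4 
   S22    S5   S6 
(> = start, * = accepting)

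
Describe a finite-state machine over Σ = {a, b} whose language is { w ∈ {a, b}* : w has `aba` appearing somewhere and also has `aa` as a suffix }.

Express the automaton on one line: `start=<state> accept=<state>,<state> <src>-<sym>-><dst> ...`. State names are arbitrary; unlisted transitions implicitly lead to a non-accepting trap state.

start=q0 accept=q5 q0-a->q1 q0-b->q0 q1-a->q2 q1-b->q3 q2-a->q2 q2-b->q3 q3-a->q4 q3-b->q0 q4-a->q5 q4-b->q6 q5-a->q5 q5-b->q6 q6-a->q4 q6-b->q6

Handle the two conditions separately and then intersect. The first has 4 states tracking whether and how much of `aba` has been seen; the second has 3 states tracking how much of the suffix `aa` has currently been matched. A product state is a pair (one from each), accepting exactly when both do.
A 7-state machine:
        a   b  
>  q0   q1  q0 
   q1   q2  q3 
   q2   q2  q3 
   q3   q4  q0 
   q4   q5  q6 
 * q5   q5  q6 
   q6   q4  q6 
(> = start, * = accepting)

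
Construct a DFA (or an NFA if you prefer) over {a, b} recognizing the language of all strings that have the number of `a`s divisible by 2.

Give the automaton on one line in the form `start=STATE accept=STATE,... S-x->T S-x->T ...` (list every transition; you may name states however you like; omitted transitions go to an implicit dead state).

The only thing that matters is how many `a`s have appeared, reduced mod 2. Use one state per residue: q0 for 0, …, q1 for 1. Reading `a` moves to the next residue; anything else stays put. q0 is accepting.
A 2-state machine:
        a   b  
>* q0   q1  q0 
   q1   q0  q1 
(> = start, * = accepting)

start=q0 accept=q0 q0-a->q1 q0-b->q0 q1-a->q0 q1-b->q1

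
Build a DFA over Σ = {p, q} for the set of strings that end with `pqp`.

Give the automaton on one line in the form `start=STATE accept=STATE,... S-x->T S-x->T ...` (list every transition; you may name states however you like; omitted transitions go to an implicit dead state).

Remember how much of `pqp` the current input suffix matches. State S0 means no match yet; S1 means the last symbol is `p`; S2 means the last 2 symbols are `pq`; S3 means the last 3 symbols are `pqp`. Only S3 accepts. On a mismatch, fall back to the longest proper suffix that is still a prefix of `pqp`.
        p   q  
>  S0   S1  S0 
   S1   S1  S2 
   S2   S3  S0 
 * S3   S1  S2 
(> = start, * = accepting)

start=S0 accept=S3 S0-p->S1 S0-q->S0 S1-p->S1 S1-q->S2 S2-p->S3 S2-q->S0 S3-p->S1 S3-q->S2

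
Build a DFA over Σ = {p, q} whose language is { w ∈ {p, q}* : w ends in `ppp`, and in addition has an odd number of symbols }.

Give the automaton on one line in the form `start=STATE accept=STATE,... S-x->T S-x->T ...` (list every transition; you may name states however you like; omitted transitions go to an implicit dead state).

Handle the two conditions separately and then intersect. The first has 4 states tracking how much of the suffix `ppp` has currently been matched; the second has 2 states tracking the input length modulo 2. A product state is a pair (one from each), accepting exactly when both do. After merging equivalent states the machine shrinks.
5 states suffice.
       p  q 
>  A   B  C 
   B   D  A 
   C   A  A 
   D   E  C 
 * E   D  A 
(> = start, * = accepting)

start=A accept=E A-p->B A-q->C B-p->D B-q->A C-p->A C-q->A D-p->E D-q->C E-p->D E-q->A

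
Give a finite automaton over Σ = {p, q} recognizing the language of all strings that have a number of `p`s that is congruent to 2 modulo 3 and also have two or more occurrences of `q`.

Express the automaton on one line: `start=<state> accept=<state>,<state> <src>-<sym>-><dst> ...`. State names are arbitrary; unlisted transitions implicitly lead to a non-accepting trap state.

Handle the two conditions separately and then intersect. One (3 states) tracks the count of `p`s modulo 3; the other (4 states) tracks the count of `q`s, saturating at 3. Each combined state is a pair, one component from each; accept when both components accept. Equivalent product states are then merged.
       p  q 
>  A   B  C 
   B   D  E 
   C   E  F 
   D   A  G 
   E   G  H 
   F   H  F 
   G   C  I 
   H   I  H 
 * I   F  I 
(> = start, * = accepting)

start=A accept=I A-p->B A-q->C B-p->D B-q->E C-p->E C-q->F D-p->A D-q->G E-p->G E-q->H F-p->H F-q->F G-p->C G-q->I H-p->I H-q->H I-p->F I-q->I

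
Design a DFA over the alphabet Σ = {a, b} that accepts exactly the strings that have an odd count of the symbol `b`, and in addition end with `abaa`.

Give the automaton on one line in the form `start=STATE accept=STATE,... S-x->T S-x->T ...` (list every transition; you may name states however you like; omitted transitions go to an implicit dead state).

start=q0 accept=q5 q0-a->q1 q0-b->q2 q1-a->q1 q1-b->q3 q2-a->q2 q2-b->q0 q3-a->q4 q3-b->q0 q4-a->q5 q4-b->q0 q5-a->q2 q5-b->q0

Handle the two conditions separately and then intersect. One (2 states) tracks the count of `b`s modulo 2; the other (5 states) tracks how much of the suffix `abaa` has currently been matched. Each combined state is a pair, one component from each; accept when both components accept. Equivalent product states are then merged.
6 states suffice.
        a   b  
>  q0   q1  q2 
   q1   q1  q3 
   q2   q2  q0 
   q3   q4  q0 
   q4   q5  q0 
 * q5   q2  q0 
(> = start, * = accepting)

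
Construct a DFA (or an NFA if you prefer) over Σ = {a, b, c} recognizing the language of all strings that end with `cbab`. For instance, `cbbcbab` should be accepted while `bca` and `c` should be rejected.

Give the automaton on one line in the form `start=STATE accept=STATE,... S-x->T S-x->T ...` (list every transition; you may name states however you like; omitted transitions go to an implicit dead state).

start=q0 accept=q4 q0-a->q0 q0-b->q0 q0-c->q1 q1-a->q0 q1-b->q2 q1-c->q1 q2-a->q3 q2-b->q0 q2-c->q1 q3-a->q0 q3-b->q4 q3-c->q1 q4-a->q0 q4-b->q0 q4-c->q1

Let each state record the length of the longest suffix of the input read so far that is also a prefix of `cbab`. q1 means the last symbol is `c`; q2 means the last 2 symbols are `cb`; q3 means the last 3 symbols are `cba`; q4 means the last 4 symbols are `cbab`. Accept only at q4, where the string currently ends in `cbab`.
With 5 states:
        a   b   c  
>  q0   q0  q0  q1 
   q1   q0  q2  q1 
   q2   q3  q0  q1 
   q3   q0  q4  q1 
 * q4   q0  q0  q1 
(> = start, * = accepting)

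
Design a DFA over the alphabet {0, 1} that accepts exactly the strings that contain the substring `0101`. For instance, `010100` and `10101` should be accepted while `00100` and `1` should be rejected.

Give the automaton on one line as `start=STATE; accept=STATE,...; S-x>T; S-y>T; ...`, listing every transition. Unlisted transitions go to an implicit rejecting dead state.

Track how much of `0101` has been matched so far: state q0 is no progress, q4 is the absorbing accept state reached once `0101` has occurred. Intermediate states record partial matches; on a mismatch, fall back to the longest reusable overlap.
5 states suffice.
        0   1  
>  q0   q1  q0 
   q1   q1  q2 
   q2   q3  q0 
   q3   q1  q4 
 * q4   q4  q4 
(> = start, * = accepting)

start=q0; accept=q4; q0-0>q1; q0-1>q0; q1-0>q1; q1-1>q2; q2-0>q3; q2-1>q0; q3-0>q1; q3-1>q4; q4-0>q4; q4-1>q4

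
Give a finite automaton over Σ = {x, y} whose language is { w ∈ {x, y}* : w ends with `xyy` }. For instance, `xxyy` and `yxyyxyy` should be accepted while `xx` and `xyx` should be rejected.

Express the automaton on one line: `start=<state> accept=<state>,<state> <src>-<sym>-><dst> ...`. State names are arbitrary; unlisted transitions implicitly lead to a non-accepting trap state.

Let each state record the length of the longest suffix of the input read so far that is also a prefix of `xyy`. S1 means the last symbol is `x`; S2 means the last 2 symbols are `xy`; S3 means the last 3 symbols are `xyy`. Accept only at S3, where the string currently ends in `xyy`.
With 4 states:
        x   y  
>  S0   S1  S0 
   S1   S1  S2 
   S2   S1  S3 
 * S3   S1  S0 
(> = start, * = accepting)

start=S0 accept=S3 S0-x->S1 S0-y->S0 S1-x->S1 S1-y->S2 S2-x->S1 S2-y->S3 S3-x->S1 S3-y->S0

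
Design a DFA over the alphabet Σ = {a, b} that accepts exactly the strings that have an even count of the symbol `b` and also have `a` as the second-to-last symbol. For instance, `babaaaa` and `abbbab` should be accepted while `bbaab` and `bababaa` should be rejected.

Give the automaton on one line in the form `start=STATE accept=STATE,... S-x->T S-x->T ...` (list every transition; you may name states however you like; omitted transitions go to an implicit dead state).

Run two small machines in parallel and take their product. The first has 2 states tracking the count of `b`s modulo 2; the second has 7 states tracking the last 2 symbols read. A product state is a pair (one from each), accepting exactly when both do. Minimizing collapses redundant product states.
        a   b  
>  q0   q1  q2 
   q1   q3  q2 
   q2   q4  q0 
 * q3   q3  q2 
   q4   q4  q5 
 * q5   q1  q2 
(> = start, * = accepting)

start=q0 accept=q3,q5 q0-a->q1 q0-b->q2 q1-a->q3 q1-b->q2 q2-a->q4 q2-b->q0 q3-a->q3 q3-b->q2 q4-a->q4 q4-b->q5 q5-a->q1 q5-b->q2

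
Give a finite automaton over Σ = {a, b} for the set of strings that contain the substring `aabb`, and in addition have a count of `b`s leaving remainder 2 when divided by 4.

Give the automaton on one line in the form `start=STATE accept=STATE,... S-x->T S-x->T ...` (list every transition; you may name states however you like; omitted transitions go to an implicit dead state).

Build one automaton per condition and run them in lockstep. The first has 5 states tracking whether and how much of `aabb` has been seen; the second has 4 states tracking the count of `b`s modulo 4. A product state is a pair (one from each), accepting exactly when both do.
A 20-state machine:
          a    b  
>  S0     S1   S2 
   S1     S3   S2 
   S2     S4   S5 
   S3     S3   S6 
   S4     S7   S5 
   S5     S8   S9 
   S6     S4  S10 
   S7     S7  S11 
   S8    S12   S9 
   S9    S13   S0 
 * S10   S10  S14 
   S11    S8  S14 
   S12   S12  S15 
   S13   S16   S0 
   S14   S14  S17 
   S15   S13  S17 
   S16   S16  S18 
   S17   S17  S19 
   S18    S1  S19 
   S19   S19  S10 
(> = start, * = accepting)

start=S0 accept=S10 S0-a->S1 S0-b->S2 S1-a->S3 S1-b->S2 S2-a->S4 S2-b->S5 S3-a->S3 S3-b->S6 S4-a->S7 S4-b->S5 S5-a->S8 S5-b->S9 S6-a->S4 S6-b->S10 S7-a->S7 S7-b->S11 S8-a->S12 S8-b->S9 S9-a->S13 S9-b->S0 S10-a->S10 S10-b->S14 S11-a->S8 S11-b->S14 S12-a->S12 S12-b->S15 S13-a->S16 S13-b->S0 S14-a->S14 S14-b->S17 S15-a->S13 S15-b->S17 S16-a->S16 S16-b->S18 S17-a->S17 S17-b->S19 S18-a->S1 S18-b->S19 S19-a->S19 S19-b->S10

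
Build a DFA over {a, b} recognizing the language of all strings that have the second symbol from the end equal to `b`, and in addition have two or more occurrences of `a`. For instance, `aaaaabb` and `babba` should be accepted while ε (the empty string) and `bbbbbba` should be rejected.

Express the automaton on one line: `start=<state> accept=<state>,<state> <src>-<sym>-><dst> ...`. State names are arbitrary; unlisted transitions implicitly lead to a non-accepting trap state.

Handle the two conditions separately and then intersect. One (7 states) tracks the last 2 symbols read; the other (4 states) tracks the count of `a`s, saturating at 3. Each combined state is a pair, one component from each; accept when both components accept.
          a    b  
>  S0     S1   S2 
   S1     S3   S4 
   S2     S5   S6 
   S3     S7   S8 
   S4     S9  S10 
   S5     S3   S4 
   S6     S5   S6 
   S7     S7  S11 
   S8    S12  S13 
 * S9     S7   S8 
   S10    S9  S10 
   S11   S12  S14 
 * S12    S7  S11 
 * S13   S12  S13 
 * S14   S12  S14 
(> = start, * = accepting)

start=S0 accept=S9,S12,S13,S14 S0-a->S1 S0-b->S2 S1-a->S3 S1-b->S4 S2-a->S5 S2-b->S6 S3-a->S7 S3-b->S8 S4-a->S9 S4-b->S10 S5-a->S3 S5-b->S4 S6-a->S5 S6-b->S6 S7-a->S7 S7-b->S11 S8-a->S12 S8-b->S13 S9-a->S7 S9-b->S8 S10-a->S9 S10-b->S10 S11-a->S12 S11-b->S14 S12-a->S7 S12-b->S11 S13-a->S12 S13-b->S13 S14-a->S12 S14-b->S14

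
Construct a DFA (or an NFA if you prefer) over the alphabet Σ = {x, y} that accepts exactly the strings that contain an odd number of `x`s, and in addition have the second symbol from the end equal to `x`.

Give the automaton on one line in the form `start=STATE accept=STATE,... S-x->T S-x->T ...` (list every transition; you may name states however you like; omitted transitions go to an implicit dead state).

Handle the two conditions separately and then intersect. The first has 2 states tracking the count of `x`s modulo 2; the second has 7 states tracking the last 2 symbols read. A product state is a pair (one from each), accepting exactly when both do. Minimizing collapses redundant product states.
A 6-state machine:
       x  y 
>  A   B  A 
   B   C  D 
   C   E  A 
 * D   C  F 
 * E   C  D 
   F   C  F 
(> = start, * = accepting)

start=A accept=D,E A-x->B A-y->A B-x->C B-y->D C-x->E C-y->A D-x->C D-y->F E-x->C E-y->D F-x->C F-y->F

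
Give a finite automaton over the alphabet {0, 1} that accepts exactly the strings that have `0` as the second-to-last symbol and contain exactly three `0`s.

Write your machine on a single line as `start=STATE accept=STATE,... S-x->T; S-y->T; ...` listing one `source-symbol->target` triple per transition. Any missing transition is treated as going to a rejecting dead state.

Handle the two conditions separately and then intersect. One (7 states) tracks the last 2 symbols read; the other (5 states) tracks the count of `0`s, saturating at 4. Each combined state is a pair, one component from each; accept when both components accept. After merging equivalent states the machine shrinks.
An 8-state machine:
        0   1  
>  S0   S1  S0 
   S1   S2  S1 
   S2   S3  S4 
 * S3   S5  S6 
   S4   S7  S4 
   S5   S5  S5 
 * S6   S5  S5 
   S7   S5  S6 
(> = start, * = accepting)

start=S0; accept=S3,S6; S0-0->S1; S0-1->S0; S1-0->S2; S1-1->S1; S2-0->S3; S2-1->S4; S3-0->S5; S3-1->S6; S4-0->S7; S4-1->S4; S5-0->S5; S5-1->S5; S6-0->S5; S6-1->S5; S7-0->S5; S7-1->S6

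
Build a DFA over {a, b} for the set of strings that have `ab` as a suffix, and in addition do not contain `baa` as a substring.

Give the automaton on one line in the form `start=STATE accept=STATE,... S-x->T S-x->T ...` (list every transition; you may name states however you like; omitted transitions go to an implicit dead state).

Run two small machines in parallel and take their product. One (3 states) tracks how much of the suffix `ab` has currently been matched; the other (4 states) tracks partial matches of the forbidden pattern `baa`. Each combined state is a pair, one component from each; accept when both components accept.
With 8 states:
        a   b  
>  q0   q1  q2 
   q1   q1  q3 
   q2   q4  q2 
 * q3   q4  q2 
   q4   q5  q3 
   q5   q5  q6 
   q6   q5  q7 
   q7   q5  q7 
(> = start, * = accepting)

start=q0 accept=q3 q0-a->q1 q0-b->q2 q1-a->q1 q1-b->q3 q2-a->q4 q2-b->q2 q3-a->q4 q3-b->q2 q4-a->q5 q4-b->q3 q5-a->q5 q5-b->q6 q6-a->q5 q6-b->q7 q7-a->q5 q7-b->q7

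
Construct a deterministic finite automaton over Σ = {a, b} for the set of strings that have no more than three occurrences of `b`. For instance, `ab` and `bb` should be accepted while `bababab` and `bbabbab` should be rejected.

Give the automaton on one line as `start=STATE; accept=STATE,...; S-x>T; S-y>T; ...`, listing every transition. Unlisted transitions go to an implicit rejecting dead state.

Only the number of `b`s matters, and only up to 4. Make a chain q0 → q1 → q2 → q3 → q4 advanced by each `b` (with q4 absorbing); every other symbol self-loops. The accepting set is {q0, q1, q2, q3}.
With 5 states:
        a   b  
>* q0   q0  q1 
 * q1   q1  q2 
 * q2   q2  q3 
 * q3   q3  q4 
   q4   q4  q4 
(> = start, * = accepting)

start=q0; accept=q0,q1,q2,q3; q0-a>q0; q0-b>q1; q1-a>q1; q1-b>q2; q2-a>q2; q2-b>q3; q3-a>q3; q3-b>q4; q4-a>q4; q4-b>q4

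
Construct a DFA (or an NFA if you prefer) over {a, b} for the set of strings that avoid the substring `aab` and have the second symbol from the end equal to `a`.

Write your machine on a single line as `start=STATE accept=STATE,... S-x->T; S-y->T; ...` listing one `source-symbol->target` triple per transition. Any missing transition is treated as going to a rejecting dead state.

start=q0; accept=q3,q4; q0-a->q1; q0-b->q2; q1-a->q3; q1-b->q4; q2-a->q5; q2-b->q6; q3-a->q3; q3-b->q7; q4-a->q5; q4-b->q6; q5-a->q3; q5-b->q4; q6-a->q5; q6-b->q6; q7-a->q8; q7-b->q9; q8-a->q10; q8-b->q7; q9-a->q8; q9-b->q9; q10-a->q10; q10-b->q7

Handle the two conditions separately and then intersect. The first has 4 states tracking partial matches of the forbidden pattern `aab`; the second has 7 states tracking the last 2 symbols read. A product state is a pair (one from each), accepting exactly when both do.
11 states suffice.
          a    b  
>  q0     q1   q2 
   q1     q3   q4 
   q2     q5   q6 
 * q3     q3   q7 
 * q4     q5   q6 
   q5     q3   q4 
   q6     q5   q6 
   q7     q8   q9 
   q8    q10   q7 
   q9     q8   q9 
   q10   q10   q7 
(> = start, * = accepting)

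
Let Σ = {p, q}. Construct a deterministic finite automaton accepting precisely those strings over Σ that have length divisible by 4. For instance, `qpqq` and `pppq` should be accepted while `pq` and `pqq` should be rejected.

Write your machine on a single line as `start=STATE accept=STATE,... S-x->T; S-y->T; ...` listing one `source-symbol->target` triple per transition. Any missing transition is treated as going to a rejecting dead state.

start=s0; accept=s0; s0-p->s1; s0-q->s1; s1-p->s2; s1-q->s2; s2-p->s3; s2-q->s3; s3-p->s0; s3-q->s0

Only the length mod 4 matters, so use a 4-cycle: from any state, every input symbol moves to the next state, wrapping s3 back to s0. Mark s0 accepting.
        p   q  
>* s0   s1  s1 
   s1   s2  s2 
   s2   s3  s3 
   s3   s0  s0 
(> = start, * = accepting)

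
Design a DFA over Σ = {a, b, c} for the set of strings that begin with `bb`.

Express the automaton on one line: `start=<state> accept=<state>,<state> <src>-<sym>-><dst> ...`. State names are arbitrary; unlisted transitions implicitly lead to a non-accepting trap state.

start=s0 accept=s2 s0-a->s3 s0-b->s1 s0-c->s3 s1-a->s3 s1-b->s2 s1-c->s3 s2-a->s2 s2-b->s2 s2-c->s2 s3-a->s3 s3-b->s3 s3-c->s3

Walk along `bb` while the input agrees: from s0 take `b` to s1, and so on. Any deviation drops to the rejecting sink s3. Once s2 is reached the prefix is confirmed and every continuation is accepted.
With 4 states:
        a   b   c  
>  s0   s3  s1  s3 
   s1   s3  s2  s3 
 * s2   s2  s2  s2 
   s3   s3  s3  s3 
(> = start, * = accepting)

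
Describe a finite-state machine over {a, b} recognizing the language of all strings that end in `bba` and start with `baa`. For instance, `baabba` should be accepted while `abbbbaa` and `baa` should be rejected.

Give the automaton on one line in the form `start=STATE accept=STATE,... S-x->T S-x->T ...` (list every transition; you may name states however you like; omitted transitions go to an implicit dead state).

Run two small machines in parallel and take their product. The first has 4 states tracking how much of the suffix `bba` has currently been matched; the second has 5 states tracking whether the input so far still matches the prefix `baa`. A product state is a pair (one from each), accepting exactly when both do. Equivalent product states are then merged.
With 8 states:
        a   b  
>  q0   q1  q2 
   q1   q1  q1 
   q2   q3  q1 
   q3   q4  q1 
   q4   q4  q5 
   q5   q4  q6 
   q6   q7  q6 
 * q7   q4  q5 
(> = start, * = accepting)

start=q0 accept=q7 q0-a->q1 q0-b->q2 q1-a->q1 q1-b->q1 q2-a->q3 q2-b->q1 q3-a->q4 q3-b->q1 q4-a->q4 q4-b->q5 q5-a->q4 q5-b->q6 q6-a->q7 q6-b->q6 q7-a->q4 q7-b->q5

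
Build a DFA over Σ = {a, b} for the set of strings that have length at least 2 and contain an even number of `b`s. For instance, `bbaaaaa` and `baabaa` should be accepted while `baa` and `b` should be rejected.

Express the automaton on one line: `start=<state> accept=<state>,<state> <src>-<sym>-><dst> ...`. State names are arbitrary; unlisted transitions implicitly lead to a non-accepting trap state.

Handle the two conditions separately and then intersect. One (4 states) tracks the input length, saturating at 3; the other (2 states) tracks the count of `b`s modulo 2. Each combined state is a pair, one component from each; accept when both components accept. After merging equivalent states the machine shrinks.
A 4-state machine:
        a   b  
>  q0   q1  q2 
   q1   q3  q2 
   q2   q2  q3 
 * q3   q3  q2 
(> = start, * = accepting)

start=q0 accept=q3 q0-a->q1 q0-b->q2 q1-a->q3 q1-b->q2 q2-a->q2 q2-b->q3 q3-a->q3 q3-b->q2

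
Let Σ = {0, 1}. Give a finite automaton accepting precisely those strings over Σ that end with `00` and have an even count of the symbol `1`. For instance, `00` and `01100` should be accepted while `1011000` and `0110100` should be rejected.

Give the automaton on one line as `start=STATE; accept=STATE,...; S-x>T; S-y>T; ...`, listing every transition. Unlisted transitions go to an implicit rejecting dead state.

Handle the two conditions separately and then intersect. One (3 states) tracks how much of the suffix `00` has currently been matched; the other (2 states) tracks the count of `1`s modulo 2. Each combined state is a pair, one component from each; accept when both components accept. Minimizing collapses redundant product states.
A 4-state machine:
       0  1 
>  A   B  C 
   B   D  C 
   C   C  A 
 * D   D  C 
(> = start, * = accepting)

start=A; accept=D; A-0>B; A-1>C; B-0>D; B-1>C; C-0>C; C-1>A; D-0>D; D-1>C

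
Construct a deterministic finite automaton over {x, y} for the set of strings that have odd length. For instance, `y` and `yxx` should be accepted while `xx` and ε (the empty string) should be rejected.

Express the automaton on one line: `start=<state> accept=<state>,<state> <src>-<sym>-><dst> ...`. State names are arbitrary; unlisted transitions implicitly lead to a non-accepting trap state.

Only the length mod 2 matters, so use a 2-cycle: from any state, every input symbol moves to the next state, wrapping B back to A. Mark B accepting.
       x  y 
>  A   B  B 
 * B   A  A 
(> = start, * = accepting)

start=A accept=B A-x->B A-y->B B-x->A B-y->A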